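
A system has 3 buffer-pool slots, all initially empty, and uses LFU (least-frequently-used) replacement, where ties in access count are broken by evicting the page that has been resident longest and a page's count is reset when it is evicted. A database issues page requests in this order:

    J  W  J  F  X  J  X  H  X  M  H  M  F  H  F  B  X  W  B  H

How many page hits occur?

J -> miss, frames [J]
W -> miss, frames [J, W]
J -> hit
F -> miss, frames [J, W, F]
X -> miss, evict W, frames [J, F, X]
J -> hit
X -> hit
H -> miss, evict F, frames [J, X, H]
X -> hit
M -> miss, evict H, frames [J, X, M]
H -> miss, evict M, frames [J, X, H]
M -> miss, evict H, frames [J, X, M]
F -> miss, evict M, frames [J, X, F]
H -> miss, evict F, frames [J, X, H]
F -> miss, evict H, frames [J, X, F]
B -> miss, evict F, frames [J, X, B]
X -> hit
W -> miss, evict B, frames [J, X, W]
B -> miss, evict W, frames [J, X, B]
H -> miss, evict B, frames [J, X, H]
Hits: 5.

5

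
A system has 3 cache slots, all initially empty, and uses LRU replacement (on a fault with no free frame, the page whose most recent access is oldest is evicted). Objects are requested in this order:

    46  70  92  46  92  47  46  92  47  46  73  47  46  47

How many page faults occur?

5

46: fault, frames {46}
70: fault, frames {46,70}
92: fault, frames {46,70,92}
46: hit
92: hit
47: fault, evict 70, frames {46,92,47}
46: hit
92: hit
47: hit
46: hit
73: fault, evict 92, frames {47,46,73}
47: hit
46: hit
47: hit
Page faults: 5.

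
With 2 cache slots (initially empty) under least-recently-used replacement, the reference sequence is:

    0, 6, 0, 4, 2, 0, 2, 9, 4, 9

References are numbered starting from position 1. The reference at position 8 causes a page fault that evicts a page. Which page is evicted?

0

pos 1: 0 → fault, frames (0)
pos 2: 6 → fault, frames (0 6)
pos 3: 0 → hit
pos 4: 4 → fault, evict 6, frames (0 4)
pos 5: 2 → fault, evict 0, frames (4 2)
pos 6: 0 → fault, evict 4, frames (2 0)
pos 7: 2 → hit
pos 8: 9 → fault, evict 0, frames (2 9)
At position 8, page 0 is evicted.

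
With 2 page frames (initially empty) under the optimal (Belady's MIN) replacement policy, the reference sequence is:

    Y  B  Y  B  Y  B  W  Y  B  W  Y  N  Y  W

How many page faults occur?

7

Y: fault, frames (Y)
B: fault, frames (Y B)
Y: hit
B: hit
Y: hit
B: hit
W: fault, evict B, frames (Y W)
Y: hit
B: fault, evict Y, frames (W B)
W: hit
Y: fault, evict B, frames (W Y)
N: fault, evict W, frames (Y N)
Y: hit
W: fault, evict N, frames (Y W)
Page faults: 7.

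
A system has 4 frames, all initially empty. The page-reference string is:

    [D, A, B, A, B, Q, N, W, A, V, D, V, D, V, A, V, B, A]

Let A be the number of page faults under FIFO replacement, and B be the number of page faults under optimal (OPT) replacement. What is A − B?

Under FIFO: F F F . . F F F F F F . . . . . F . → 10 faults.
Under OPT: F F F . . F F F . F . . . . . . . . → 7 faults.
A − B = 10 − 7 = 3.

3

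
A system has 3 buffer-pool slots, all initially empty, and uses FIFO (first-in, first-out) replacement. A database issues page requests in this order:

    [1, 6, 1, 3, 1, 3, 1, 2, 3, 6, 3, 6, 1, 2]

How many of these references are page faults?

5

1 -> miss, frames {1}
6 -> miss, frames {1,6}
1 -> hit
3 -> miss, frames {1,6,3}
1 -> hit
3 -> hit
1 -> hit
2 -> miss, evict 1, frames {6,3,2}
3 -> hit
6 -> hit
3 -> hit
6 -> hit
1 -> miss, evict 6, frames {3,2,1}
2 -> hit
Page faults: 5.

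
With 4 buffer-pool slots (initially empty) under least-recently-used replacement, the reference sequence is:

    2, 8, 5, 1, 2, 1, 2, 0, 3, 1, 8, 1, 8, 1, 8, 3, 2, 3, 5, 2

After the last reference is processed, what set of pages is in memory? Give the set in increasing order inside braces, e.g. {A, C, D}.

{2, 3, 5, 8}

2: miss, frames [2]
8: miss, frames [2, 8]
5: miss, frames [2, 8, 5]
1: miss, frames [2, 8, 5, 1]
2: hit
1: hit
2: hit
0: miss, evict 8, frames [5, 1, 2, 0]
3: miss, evict 5, frames [1, 2, 0, 3]
1: hit
8: miss, evict 2, frames [0, 3, 1, 8]
1: hit
8: hit
1: hit
8: hit
3: hit
2: miss, evict 0, frames [1, 8, 3, 2]
3: hit
5: miss, evict 1, frames [8, 2, 3, 5]
2: hit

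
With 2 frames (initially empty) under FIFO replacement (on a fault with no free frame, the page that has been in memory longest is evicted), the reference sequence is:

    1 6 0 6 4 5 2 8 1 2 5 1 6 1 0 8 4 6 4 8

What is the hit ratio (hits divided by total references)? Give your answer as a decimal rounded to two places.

0.15

1 → fault, frames {1}
6 → fault, frames {1,6}
0 → fault, evict 1, frames {6,0}
6 → hit
4 → fault, evict 6, frames {0,4}
5 → fault, evict 0, frames {4,5}
2 → fault, evict 4, frames {5,2}
8 → fault, evict 5, frames {2,8}
1 → fault, evict 2, frames {8,1}
2 → fault, evict 8, frames {1,2}
5 → fault, evict 1, frames {2,5}
1 → fault, evict 2, frames {5,1}
6 → fault, evict 5, frames {1,6}
1 → hit
0 → fault, evict 1, frames {6,0}
8 → fault, evict 6, frames {0,8}
4 → fault, evict 0, frames {8,4}
6 → fault, evict 8, frames {4,6}
4 → hit
8 → fault, evict 4, frames {6,8}
Hits: 3 of 20 references → 3/20 = 0.1500.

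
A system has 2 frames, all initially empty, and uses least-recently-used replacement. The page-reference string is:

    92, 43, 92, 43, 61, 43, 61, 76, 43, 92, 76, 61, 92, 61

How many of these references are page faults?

9

92 → fault, frames [92]
43 → fault, frames [92, 43]
92 → hit
43 → hit
61 → fault, evict 92, frames [43, 61]
43 → hit
61 → hit
76 → fault, evict 43, frames [61, 76]
43 → fault, evict 61, frames [76, 43]
92 → fault, evict 76, frames [43, 92]
76 → fault, evict 43, frames [92, 76]
61 → fault, evict 92, frames [76, 61]
92 → fault, evict 76, frames [61, 92]
61 → hit
Page faults: 9.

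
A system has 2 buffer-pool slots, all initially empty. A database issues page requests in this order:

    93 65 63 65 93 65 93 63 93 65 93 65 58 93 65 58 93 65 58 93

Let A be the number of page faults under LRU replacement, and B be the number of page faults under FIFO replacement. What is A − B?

Under LRU: F F F . F . . F . F . . F F F F F F F F → 14 faults.
Under FIFO: F F F . F F . F F F . . F F F F F F F F → 16 faults.
A − B = 14 − 16 = -2.

-2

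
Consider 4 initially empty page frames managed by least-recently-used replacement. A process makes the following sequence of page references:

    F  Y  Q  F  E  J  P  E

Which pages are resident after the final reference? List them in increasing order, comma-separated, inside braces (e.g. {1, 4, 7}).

{E, F, J, P}

F → fault, frames (F)
Y → fault, frames (F Y)
Q → fault, frames (F Y Q)
F → hit
E → fault, frames (Y Q F E)
J → fault, evict Y, frames (Q F E J)
P → fault, evict Q, frames (F E J P)
E → hit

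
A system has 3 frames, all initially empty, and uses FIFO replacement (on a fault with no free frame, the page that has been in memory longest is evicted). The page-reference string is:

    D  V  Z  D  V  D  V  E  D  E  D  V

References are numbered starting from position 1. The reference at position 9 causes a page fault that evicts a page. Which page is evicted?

pos 1: D: fault, frames {D}
pos 2: V: fault, frames {D,V}
pos 3: Z: fault, frames {D,V,Z}
pos 4: D: hit
pos 5: V: hit
pos 6: D: hit
pos 7: V: hit
pos 8: E: fault, evict D, frames {V,Z,E}
pos 9: D: fault, evict V, frames {Z,E,D}
At position 9, page V is evicted.

V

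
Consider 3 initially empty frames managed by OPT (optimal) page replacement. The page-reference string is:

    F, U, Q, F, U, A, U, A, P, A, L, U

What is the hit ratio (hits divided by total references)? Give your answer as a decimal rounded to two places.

F -> fault, frames (F)
U -> fault, frames (F U)
Q -> fault, frames (F U Q)
F -> hit
U -> hit
A -> fault, evict Q, frames (F U A)
U -> hit
A -> hit
P -> fault, evict F, frames (U A P)
A -> hit
L -> fault, evict P, frames (U A L)
U -> hit
Hits: 6 of 12 references → 6/12 = 0.5000.

0.50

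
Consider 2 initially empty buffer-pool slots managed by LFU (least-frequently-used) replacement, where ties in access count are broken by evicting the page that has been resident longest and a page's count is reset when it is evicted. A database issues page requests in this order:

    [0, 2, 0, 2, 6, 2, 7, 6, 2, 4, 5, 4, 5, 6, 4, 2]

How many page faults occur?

11

0 -> miss, frames (0)
2 -> miss, frames (0 2)
0 -> hit
2 -> hit
6 -> miss, evict 0, frames (2 6)
2 -> hit
7 -> miss, evict 6, frames (2 7)
6 -> miss, evict 7, frames (2 6)
2 -> hit
4 -> miss, evict 6, frames (2 4)
5 -> miss, evict 4, frames (2 5)
4 -> miss, evict 5, frames (2 4)
5 -> miss, evict 4, frames (2 5)
6 -> miss, evict 5, frames (2 6)
4 -> miss, evict 6, frames (2 4)
2 -> hit
Page faults: 11.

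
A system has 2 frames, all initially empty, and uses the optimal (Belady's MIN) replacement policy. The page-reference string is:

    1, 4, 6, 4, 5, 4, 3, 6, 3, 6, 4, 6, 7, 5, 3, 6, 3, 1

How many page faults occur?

11

1 → fault, frames {1}
4 → fault, frames {1,4}
6 → fault, evict 1, frames {4,6}
4 → hit
5 → fault, evict 6, frames {4,5}
4 → hit
3 → fault, evict 5, frames {4,3}
6 → fault, evict 4, frames {3,6}
3 → hit
6 → hit
4 → fault, evict 3, frames {6,4}
6 → hit
7 → fault, evict 4, frames {6,7}
5 → fault, evict 7, frames {6,5}
3 → fault, evict 5, frames {6,3}
6 → hit
3 → hit
1 → fault, evict 3, frames {6,1}
Page faults: 11.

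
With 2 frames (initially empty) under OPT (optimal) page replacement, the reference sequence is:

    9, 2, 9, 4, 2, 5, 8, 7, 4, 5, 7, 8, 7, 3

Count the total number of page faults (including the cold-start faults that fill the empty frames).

9

9 -> miss, frames [9]
2 -> miss, frames [9, 2]
9 -> hit
4 -> miss, evict 9, frames [2, 4]
2 -> hit
5 -> miss, evict 2, frames [4, 5]
8 -> miss, evict 5, frames [4, 8]
7 -> miss, evict 8, frames [4, 7]
4 -> hit
5 -> miss, evict 4, frames [7, 5]
7 -> hit
8 -> miss, evict 5, frames [7, 8]
7 -> hit
3 -> miss, evict 8, frames [7, 3]
Page faults: 9.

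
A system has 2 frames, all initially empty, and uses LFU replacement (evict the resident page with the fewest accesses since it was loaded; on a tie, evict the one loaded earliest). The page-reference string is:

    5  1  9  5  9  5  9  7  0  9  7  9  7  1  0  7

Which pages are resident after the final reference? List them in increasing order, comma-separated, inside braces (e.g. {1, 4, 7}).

5 -> fault, frames [5]
1 -> fault, frames [5, 1]
9 -> fault, evict 5, frames [1, 9]
5 -> fault, evict 1, frames [9, 5]
9 -> hit
5 -> hit
9 -> hit
7 -> fault, evict 5, frames [9, 7]
0 -> fault, evict 7, frames [9, 0]
9 -> hit
7 -> fault, evict 0, frames [9, 7]
9 -> hit
7 -> hit
1 -> fault, evict 7, frames [9, 1]
0 -> fault, evict 1, frames [9, 0]
7 -> fault, evict 0, frames [9, 7]

{7, 9}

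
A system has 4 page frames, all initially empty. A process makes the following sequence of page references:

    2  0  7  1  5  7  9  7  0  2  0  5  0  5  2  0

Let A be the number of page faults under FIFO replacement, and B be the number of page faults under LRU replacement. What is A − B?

Under FIFO: F F F F F . F . F F . . . . . . → 8 faults.
Under LRU: F F F F F . F . F F . F . . . . → 9 faults.
A − B = 8 − 9 = -1.

-1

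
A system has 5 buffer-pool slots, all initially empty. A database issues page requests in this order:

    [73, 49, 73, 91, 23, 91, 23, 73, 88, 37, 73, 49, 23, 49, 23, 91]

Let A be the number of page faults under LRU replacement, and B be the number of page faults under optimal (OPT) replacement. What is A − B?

Under LRU: F F . F F . . . F F . F . . . F → 8 faults.
Under OPT: F F . F F . . . F F . . . . . . → 6 faults.
A − B = 8 − 6 = 2.

2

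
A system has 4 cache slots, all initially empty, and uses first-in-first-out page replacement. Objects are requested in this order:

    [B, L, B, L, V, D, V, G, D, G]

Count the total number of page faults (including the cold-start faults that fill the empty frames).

5

B -> fault, frames {B}
L -> fault, frames {B,L}
B -> hit
L -> hit
V -> fault, frames {B,L,V}
D -> fault, frames {B,L,V,D}
V -> hit
G -> fault, evict B, frames {L,V,D,G}
D -> hit
G -> hit
Page faults: 5.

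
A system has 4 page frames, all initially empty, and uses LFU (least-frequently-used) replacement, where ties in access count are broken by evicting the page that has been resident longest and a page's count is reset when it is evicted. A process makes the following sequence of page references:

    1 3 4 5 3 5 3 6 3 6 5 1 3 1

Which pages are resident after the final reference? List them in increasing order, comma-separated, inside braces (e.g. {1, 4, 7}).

{1, 3, 5, 6}

1 -> miss, frames {1}
3 -> miss, frames {1,3}
4 -> miss, frames {1,3,4}
5 -> miss, frames {1,3,4,5}
3 -> hit
5 -> hit
3 -> hit
6 -> miss, evict 1, frames {3,4,5,6}
3 -> hit
6 -> hit
5 -> hit
1 -> miss, evict 4, frames {3,5,6,1}
3 -> hit
1 -> hit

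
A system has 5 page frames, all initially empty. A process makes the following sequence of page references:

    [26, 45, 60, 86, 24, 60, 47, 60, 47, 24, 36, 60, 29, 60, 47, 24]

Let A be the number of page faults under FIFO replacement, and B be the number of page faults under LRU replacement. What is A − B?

1

Under FIFO: F F F F F . F . . . F . F F . . → 9 faults.
Under LRU: F F F F F . F . . . F . F . . . → 8 faults.
A − B = 9 − 8 = 1.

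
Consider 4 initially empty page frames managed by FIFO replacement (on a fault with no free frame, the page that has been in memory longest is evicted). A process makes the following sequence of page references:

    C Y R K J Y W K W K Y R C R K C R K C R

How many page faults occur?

C: fault, frames {C}
Y: fault, frames {C,Y}
R: fault, frames {C,Y,R}
K: fault, frames {C,Y,R,K}
J: fault, evict C, frames {Y,R,K,J}
Y: hit
W: fault, evict Y, frames {R,K,J,W}
K: hit
W: hit
K: hit
Y: fault, evict R, frames {K,J,W,Y}
R: fault, evict K, frames {J,W,Y,R}
C: fault, evict J, frames {W,Y,R,C}
R: hit
K: fault, evict W, frames {Y,R,C,K}
C: hit
R: hit
K: hit
C: hit
R: hit
Page faults: 10.

10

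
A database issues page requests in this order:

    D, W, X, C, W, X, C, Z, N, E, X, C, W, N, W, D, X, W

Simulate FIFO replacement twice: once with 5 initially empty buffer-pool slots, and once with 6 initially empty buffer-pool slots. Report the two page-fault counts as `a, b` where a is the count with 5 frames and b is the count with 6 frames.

10, 9

5 frames: F F F F . . . F F F . . F . . F F . → 10 faults.
6 frames: F F F F . . . F F F . . . . . F . F → 9 faults.
9 < 10: adding a frame reduced faults, as is typical.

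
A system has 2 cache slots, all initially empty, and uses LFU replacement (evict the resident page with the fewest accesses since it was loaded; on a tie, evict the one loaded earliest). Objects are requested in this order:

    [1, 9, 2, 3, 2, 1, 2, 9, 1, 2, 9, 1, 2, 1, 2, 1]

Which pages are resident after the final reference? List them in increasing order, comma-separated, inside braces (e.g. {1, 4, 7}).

1: miss, frames [1]
9: miss, frames [1, 9]
2: miss, evict 1, frames [9, 2]
3: miss, evict 9, frames [2, 3]
2: hit
1: miss, evict 3, frames [2, 1]
2: hit
9: miss, evict 1, frames [2, 9]
1: miss, evict 9, frames [2, 1]
2: hit
9: miss, evict 1, frames [2, 9]
1: miss, evict 9, frames [2, 1]
2: hit
1: hit
2: hit
1: hit

{1, 2}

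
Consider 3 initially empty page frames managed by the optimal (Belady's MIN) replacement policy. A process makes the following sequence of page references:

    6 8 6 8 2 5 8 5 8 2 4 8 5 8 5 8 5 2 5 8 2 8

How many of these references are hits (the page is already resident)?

6: miss, frames [6]
8: miss, frames [6, 8]
6: hit
8: hit
2: miss, frames [6, 8, 2]
5: miss, evict 6, frames [8, 2, 5]
8: hit
5: hit
8: hit
2: hit
4: miss, evict 2, frames [8, 5, 4]
8: hit
5: hit
8: hit
5: hit
8: hit
5: hit
2: miss, evict 4, frames [8, 5, 2]
5: hit
8: hit
2: hit
8: hit
Hits: 16.

16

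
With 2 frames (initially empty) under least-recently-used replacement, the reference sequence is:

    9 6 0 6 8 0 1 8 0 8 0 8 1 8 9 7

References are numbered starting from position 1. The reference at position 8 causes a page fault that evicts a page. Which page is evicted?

0

pos 1: 9: fault, frames {9}
pos 2: 6: fault, frames {9,6}
pos 3: 0: fault, evict 9, frames {6,0}
pos 4: 6: hit
pos 5: 8: fault, evict 0, frames {6,8}
pos 6: 0: fault, evict 6, frames {8,0}
pos 7: 1: fault, evict 8, frames {0,1}
pos 8: 8: fault, evict 0, frames {1,8}
At position 8, page 0 is evicted.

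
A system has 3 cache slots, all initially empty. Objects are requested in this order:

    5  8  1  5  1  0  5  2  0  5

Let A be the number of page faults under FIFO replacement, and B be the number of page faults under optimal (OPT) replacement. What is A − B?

1

Under FIFO: F F F . . F F F . . → 6 faults.
Under OPT: F F F . . F . F . . → 5 faults.
A − B = 6 − 5 = 1.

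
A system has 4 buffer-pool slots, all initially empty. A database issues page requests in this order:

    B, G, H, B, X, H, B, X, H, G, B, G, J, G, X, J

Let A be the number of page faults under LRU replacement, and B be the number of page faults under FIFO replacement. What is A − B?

1

Under LRU: F F F . F . . . . . . . F . F . → 6 faults.
Under FIFO: F F F . F . . . . . . . F . . . → 5 faults.
A − B = 6 − 5 = 1.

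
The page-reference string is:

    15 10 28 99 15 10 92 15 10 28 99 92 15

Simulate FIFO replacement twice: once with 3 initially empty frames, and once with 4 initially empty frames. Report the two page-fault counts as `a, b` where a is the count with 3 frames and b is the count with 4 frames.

10, 11

3 frames: F F F F F F F . . F F . F → 10 faults.
4 frames: F F F F . . F F F F F F F → 11 faults.
11 > 10: adding a frame increased faults — Belady's anomaly.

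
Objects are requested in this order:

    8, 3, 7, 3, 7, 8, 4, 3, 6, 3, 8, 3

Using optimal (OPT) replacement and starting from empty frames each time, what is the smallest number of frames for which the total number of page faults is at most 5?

f=1: 12 faults
f=2: 7 faults
f=3: 5 faults
f=4: 5 faults
f=5: 5 faults
Smallest f with faults ≤ 5 is 3.

3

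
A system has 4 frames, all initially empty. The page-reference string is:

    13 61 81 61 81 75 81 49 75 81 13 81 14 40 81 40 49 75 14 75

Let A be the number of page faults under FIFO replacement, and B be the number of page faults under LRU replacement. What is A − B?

1

Under FIFO: F F F . . F . F . . F . F F F . F F F . → 12 faults.
Under LRU: F F F . . F . F . . F . F F . . F F F . → 11 faults.
A − B = 12 − 11 = 1.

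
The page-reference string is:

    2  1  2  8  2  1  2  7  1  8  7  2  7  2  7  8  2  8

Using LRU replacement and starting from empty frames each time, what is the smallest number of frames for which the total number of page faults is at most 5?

f=1: 18 faults
f=2: 11 faults
f=3: 6 faults
f=4: 4 faults
Smallest f with faults ≤ 5 is 4.

4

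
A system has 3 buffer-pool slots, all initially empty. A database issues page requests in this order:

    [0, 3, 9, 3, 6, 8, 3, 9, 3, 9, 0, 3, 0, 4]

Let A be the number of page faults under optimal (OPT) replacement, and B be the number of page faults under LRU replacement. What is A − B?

Under OPT: F F F . F F . . . . F . . F → 7 faults.
Under LRU: F F F . F F . F . . F . . F → 8 faults.
A − B = 7 − 8 = -1.

-1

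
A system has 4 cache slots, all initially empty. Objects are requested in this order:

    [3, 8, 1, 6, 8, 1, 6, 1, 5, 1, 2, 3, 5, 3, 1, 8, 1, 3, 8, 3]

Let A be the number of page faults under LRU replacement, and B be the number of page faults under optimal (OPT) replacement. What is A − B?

Under LRU: F F F F . . . . F . F F . . . F . . . . → 8 faults.
Under OPT: F F F F . . . . F . F . . . . F . . . . → 7 faults.
A − B = 8 − 7 = 1.

1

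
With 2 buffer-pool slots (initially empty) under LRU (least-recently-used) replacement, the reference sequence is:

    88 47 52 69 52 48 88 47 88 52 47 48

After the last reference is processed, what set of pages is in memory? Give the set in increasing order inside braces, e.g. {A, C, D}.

88 -> miss, frames (88)
47 -> miss, frames (88 47)
52 -> miss, evict 88, frames (47 52)
69 -> miss, evict 47, frames (52 69)
52 -> hit
48 -> miss, evict 69, frames (52 48)
88 -> miss, evict 52, frames (48 88)
47 -> miss, evict 48, frames (88 47)
88 -> hit
52 -> miss, evict 47, frames (88 52)
47 -> miss, evict 88, frames (52 47)
48 -> miss, evict 52, frames (47 48)

{47, 48}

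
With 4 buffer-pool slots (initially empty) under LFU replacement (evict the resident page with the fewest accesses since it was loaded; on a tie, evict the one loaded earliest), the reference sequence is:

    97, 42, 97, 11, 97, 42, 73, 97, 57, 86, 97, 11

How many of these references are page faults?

97: miss, frames {97}
42: miss, frames {97,42}
97: hit
11: miss, frames {97,42,11}
97: hit
42: hit
73: miss, frames {97,42,11,73}
97: hit
57: miss, evict 11, frames {97,42,73,57}
86: miss, evict 73, frames {97,42,57,86}
97: hit
11: miss, evict 57, frames {97,42,86,11}
Page faults: 7.

7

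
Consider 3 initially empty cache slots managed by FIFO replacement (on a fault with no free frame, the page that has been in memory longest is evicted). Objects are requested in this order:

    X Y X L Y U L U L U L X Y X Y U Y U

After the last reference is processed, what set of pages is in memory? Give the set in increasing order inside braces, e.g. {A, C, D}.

X -> miss, frames [X]
Y -> miss, frames [X, Y]
X -> hit
L -> miss, frames [X, Y, L]
Y -> hit
U -> miss, evict X, frames [Y, L, U]
L -> hit
U -> hit
L -> hit
U -> hit
L -> hit
X -> miss, evict Y, frames [L, U, X]
Y -> miss, evict L, frames [U, X, Y]
X -> hit
Y -> hit
U -> hit
Y -> hit
U -> hit

{U, X, Y}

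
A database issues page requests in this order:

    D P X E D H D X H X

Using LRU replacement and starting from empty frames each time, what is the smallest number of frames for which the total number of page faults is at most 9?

2

f=1: 10 faults
f=2: 8 faults
f=3: 7 faults
f=4: 5 faults
f=5: 5 faults
Smallest f with faults ≤ 9 is 2.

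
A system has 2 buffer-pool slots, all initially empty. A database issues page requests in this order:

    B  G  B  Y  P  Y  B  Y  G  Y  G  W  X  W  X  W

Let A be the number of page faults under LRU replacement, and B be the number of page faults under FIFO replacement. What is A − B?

-1

Under LRU: F F . F F . F . F . . F F . . . → 8 faults.
Under FIFO: F F . F F . F F F . . F F . . . → 9 faults.
A − B = 8 − 9 = -1.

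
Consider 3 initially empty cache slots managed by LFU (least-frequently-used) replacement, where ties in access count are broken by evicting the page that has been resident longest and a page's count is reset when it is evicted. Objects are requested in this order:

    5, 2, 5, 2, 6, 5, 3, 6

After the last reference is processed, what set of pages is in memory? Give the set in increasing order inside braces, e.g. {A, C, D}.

{2, 5, 6}

5 → fault, frames (5)
2 → fault, frames (5 2)
5 → hit
2 → hit
6 → fault, frames (5 2 6)
5 → hit
3 → fault, evict 6, frames (5 2 3)
6 → fault, evict 3, frames (5 2 6)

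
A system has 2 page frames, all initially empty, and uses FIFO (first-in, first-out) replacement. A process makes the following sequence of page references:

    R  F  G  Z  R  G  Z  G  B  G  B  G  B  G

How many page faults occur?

R → miss, frames {R}
F → miss, frames {R,F}
G → miss, evict R, frames {F,G}
Z → miss, evict F, frames {G,Z}
R → miss, evict G, frames {Z,R}
G → miss, evict Z, frames {R,G}
Z → miss, evict R, frames {G,Z}
G → hit
B → miss, evict G, frames {Z,B}
G → miss, evict Z, frames {B,G}
B → hit
G → hit
B → hit
G → hit
Page faults: 9.

9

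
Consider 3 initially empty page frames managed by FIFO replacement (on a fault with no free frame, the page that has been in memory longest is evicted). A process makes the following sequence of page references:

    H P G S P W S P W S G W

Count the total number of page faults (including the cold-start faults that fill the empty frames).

7

H -> fault, frames [H]
P -> fault, frames [H, P]
G -> fault, frames [H, P, G]
S -> fault, evict H, frames [P, G, S]
P -> hit
W -> fault, evict P, frames [G, S, W]
S -> hit
P -> fault, evict G, frames [S, W, P]
W -> hit
S -> hit
G -> fault, evict S, frames [W, P, G]
W -> hit
Page faults: 7.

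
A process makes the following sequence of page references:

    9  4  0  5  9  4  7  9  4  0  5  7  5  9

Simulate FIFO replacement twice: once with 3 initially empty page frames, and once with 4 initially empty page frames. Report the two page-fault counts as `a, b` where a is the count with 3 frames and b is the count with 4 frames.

10, 11

3 frames: F F F F F F F . . F F . . F → 10 faults.
4 frames: F F F F . . F F F F F F . F → 11 faults.
11 > 10: adding a frame increased faults — Belady's anomaly.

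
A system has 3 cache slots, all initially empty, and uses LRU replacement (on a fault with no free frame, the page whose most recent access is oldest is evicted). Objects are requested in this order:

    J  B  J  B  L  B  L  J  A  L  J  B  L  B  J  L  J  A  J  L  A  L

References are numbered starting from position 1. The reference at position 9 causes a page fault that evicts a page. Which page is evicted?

B

pos 1: J: fault, frames (J)
pos 2: B: fault, frames (J B)
pos 3: J: hit
pos 4: B: hit
pos 5: L: fault, frames (J B L)
pos 6: B: hit
pos 7: L: hit
pos 8: J: hit
pos 9: A: fault, evict B, frames (L J A)
At position 9, page B is evicted.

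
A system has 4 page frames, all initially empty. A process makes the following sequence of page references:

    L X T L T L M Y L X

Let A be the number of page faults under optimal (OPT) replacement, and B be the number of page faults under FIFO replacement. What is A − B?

Under OPT: F F F . . . F F . . → 5 faults.
Under FIFO: F F F . . . F F F F → 7 faults.
A − B = 5 − 7 = -2.

-2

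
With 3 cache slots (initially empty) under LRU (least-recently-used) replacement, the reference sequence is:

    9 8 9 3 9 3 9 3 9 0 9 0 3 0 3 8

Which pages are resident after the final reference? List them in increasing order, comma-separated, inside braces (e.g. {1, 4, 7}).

{0, 3, 8}

9 → miss, frames {9}
8 → miss, frames {9,8}
9 → hit
3 → miss, frames {8,9,3}
9 → hit
3 → hit
9 → hit
3 → hit
9 → hit
0 → miss, evict 8, frames {3,9,0}
9 → hit
0 → hit
3 → hit
0 → hit
3 → hit
8 → miss, evict 9, frames {0,3,8}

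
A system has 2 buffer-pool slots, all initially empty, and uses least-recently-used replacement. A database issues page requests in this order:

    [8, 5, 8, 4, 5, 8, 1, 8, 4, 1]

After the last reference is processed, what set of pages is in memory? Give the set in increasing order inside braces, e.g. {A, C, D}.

8: fault, frames {8}
5: fault, frames {8,5}
8: hit
4: fault, evict 5, frames {8,4}
5: fault, evict 8, frames {4,5}
8: fault, evict 4, frames {5,8}
1: fault, evict 5, frames {8,1}
8: hit
4: fault, evict 1, frames {8,4}
1: fault, evict 8, frames {4,1}

{1, 4}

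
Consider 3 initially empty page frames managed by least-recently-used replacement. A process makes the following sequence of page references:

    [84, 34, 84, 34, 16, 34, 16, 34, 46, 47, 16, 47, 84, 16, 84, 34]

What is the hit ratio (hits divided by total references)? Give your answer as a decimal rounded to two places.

84: miss, frames [84]
34: miss, frames [84, 34]
84: hit
34: hit
16: miss, frames [84, 34, 16]
34: hit
16: hit
34: hit
46: miss, evict 84, frames [16, 34, 46]
47: miss, evict 16, frames [34, 46, 47]
16: miss, evict 34, frames [46, 47, 16]
47: hit
84: miss, evict 46, frames [16, 47, 84]
16: hit
84: hit
34: miss, evict 47, frames [16, 84, 34]
Hits: 8 of 16 references → 8/16 = 0.5000.

0.50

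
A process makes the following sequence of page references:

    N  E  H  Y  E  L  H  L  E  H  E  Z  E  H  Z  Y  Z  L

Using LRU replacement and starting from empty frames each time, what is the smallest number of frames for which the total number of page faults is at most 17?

f=1: 18 faults
f=2: 14 faults
f=3: 9 faults
f=4: 8 faults
f=5: 6 faults
f=6: 6 faults
Smallest f with faults ≤ 17 is 2.

2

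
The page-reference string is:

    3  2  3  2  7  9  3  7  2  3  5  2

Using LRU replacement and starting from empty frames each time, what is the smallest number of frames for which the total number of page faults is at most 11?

2

f=1: 12 faults
f=2: 10 faults
f=3: 7 faults
f=4: 5 faults
f=5: 5 faults
Smallest f with faults ≤ 11 is 2.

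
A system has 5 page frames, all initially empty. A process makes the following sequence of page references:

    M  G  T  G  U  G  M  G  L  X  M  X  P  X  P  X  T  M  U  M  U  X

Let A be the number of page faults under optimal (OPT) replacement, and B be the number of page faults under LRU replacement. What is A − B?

Under OPT: F F F . F . . . F F . . F . . . . . . . . . → 7 faults.
Under LRU: F F F . F . . . F F . . F . . . F . F . . . → 9 faults.
A − B = 7 − 9 = -2.

-2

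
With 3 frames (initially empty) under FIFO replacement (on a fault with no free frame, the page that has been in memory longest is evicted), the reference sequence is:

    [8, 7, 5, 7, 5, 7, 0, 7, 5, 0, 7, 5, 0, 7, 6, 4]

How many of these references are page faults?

8 -> fault, frames [8]
7 -> fault, frames [8, 7]
5 -> fault, frames [8, 7, 5]
7 -> hit
5 -> hit
7 -> hit
0 -> fault, evict 8, frames [7, 5, 0]
7 -> hit
5 -> hit
0 -> hit
7 -> hit
5 -> hit
0 -> hit
7 -> hit
6 -> fault, evict 7, frames [5, 0, 6]
4 -> fault, evict 5, frames [0, 6, 4]
Page faults: 6.

6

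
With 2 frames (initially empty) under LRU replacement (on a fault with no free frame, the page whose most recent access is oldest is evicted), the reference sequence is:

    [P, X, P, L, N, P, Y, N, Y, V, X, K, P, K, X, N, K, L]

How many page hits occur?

3

P -> fault, frames (P)
X -> fault, frames (P X)
P -> hit
L -> fault, evict X, frames (P L)
N -> fault, evict P, frames (L N)
P -> fault, evict L, frames (N P)
Y -> fault, evict N, frames (P Y)
N -> fault, evict P, frames (Y N)
Y -> hit
V -> fault, evict N, frames (Y V)
X -> fault, evict Y, frames (V X)
K -> fault, evict V, frames (X K)
P -> fault, evict X, frames (K P)
K -> hit
X -> fault, evict P, frames (K X)
N -> fault, evict K, frames (X N)
K -> fault, evict X, frames (N K)
L -> fault, evict N, frames (K L)
Hits: 3.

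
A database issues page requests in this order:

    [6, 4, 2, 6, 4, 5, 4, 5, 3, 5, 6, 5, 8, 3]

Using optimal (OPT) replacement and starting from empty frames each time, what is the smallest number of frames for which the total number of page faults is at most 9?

f=1: 14 faults
f=2: 9 faults
f=3: 6 faults
f=4: 6 faults
f=5: 6 faults
f=6: 6 faults
Smallest f with faults ≤ 9 is 2.

2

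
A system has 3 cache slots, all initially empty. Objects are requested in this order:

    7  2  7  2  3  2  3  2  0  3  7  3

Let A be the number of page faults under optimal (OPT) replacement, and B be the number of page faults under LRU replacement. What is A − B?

-1

Under OPT: F F . . F . . . F . . . → 4 faults.
Under LRU: F F . . F . . . F . F . → 5 faults.
A − B = 4 − 5 = -1.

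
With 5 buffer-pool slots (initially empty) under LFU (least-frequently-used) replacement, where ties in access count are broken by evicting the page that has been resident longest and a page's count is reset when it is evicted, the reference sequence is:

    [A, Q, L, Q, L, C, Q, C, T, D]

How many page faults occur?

A -> miss, frames (A)
Q -> miss, frames (A Q)
L -> miss, frames (A Q L)
Q -> hit
L -> hit
C -> miss, frames (A Q L C)
Q -> hit
C -> hit
T -> miss, frames (A Q L C T)
D -> miss, evict A, frames (Q L C T D)
Page faults: 6.

6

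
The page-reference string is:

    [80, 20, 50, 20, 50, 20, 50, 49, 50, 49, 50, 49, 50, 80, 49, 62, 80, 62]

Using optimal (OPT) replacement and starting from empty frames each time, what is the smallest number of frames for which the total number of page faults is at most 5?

f=1: 18 faults
f=2: 6 faults
f=3: 5 faults
f=4: 5 faults
f=5: 5 faults
Smallest f with faults ≤ 5 is 3.

3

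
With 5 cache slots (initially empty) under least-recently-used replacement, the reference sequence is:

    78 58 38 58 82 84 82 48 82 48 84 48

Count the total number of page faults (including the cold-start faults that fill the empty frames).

6

78 -> fault, frames [78]
58 -> fault, frames [78, 58]
38 -> fault, frames [78, 58, 38]
58 -> hit
82 -> fault, frames [78, 38, 58, 82]
84 -> fault, frames [78, 38, 58, 82, 84]
82 -> hit
48 -> fault, evict 78, frames [38, 58, 84, 82, 48]
82 -> hit
48 -> hit
84 -> hit
48 -> hit
Page faults: 6.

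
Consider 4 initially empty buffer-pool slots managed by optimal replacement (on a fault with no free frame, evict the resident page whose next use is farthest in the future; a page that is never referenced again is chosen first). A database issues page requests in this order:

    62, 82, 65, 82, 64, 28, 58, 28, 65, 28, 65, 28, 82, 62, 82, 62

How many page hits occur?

62 -> fault, frames [62]
82 -> fault, frames [62, 82]
65 -> fault, frames [62, 82, 65]
82 -> hit
64 -> fault, frames [62, 82, 65, 64]
28 -> fault, evict 64, frames [62, 82, 65, 28]
58 -> fault, evict 62, frames [82, 65, 28, 58]
28 -> hit
65 -> hit
28 -> hit
65 -> hit
28 -> hit
82 -> hit
62 -> fault, evict 58, frames [82, 65, 28, 62]
82 -> hit
62 -> hit
Hits: 9.

9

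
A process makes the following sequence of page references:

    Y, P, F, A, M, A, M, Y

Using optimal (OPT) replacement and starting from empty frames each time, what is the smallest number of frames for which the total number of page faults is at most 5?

f=1: 8 faults
f=2: 6 faults
f=3: 5 faults
f=4: 5 faults
f=5: 5 faults
Smallest f with faults ≤ 5 is 3.

3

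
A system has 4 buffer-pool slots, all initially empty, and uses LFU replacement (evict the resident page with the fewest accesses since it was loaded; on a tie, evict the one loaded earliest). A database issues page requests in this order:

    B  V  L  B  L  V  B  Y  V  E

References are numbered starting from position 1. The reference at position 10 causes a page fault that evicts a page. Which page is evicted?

pos 1: B: fault, frames {B}
pos 2: V: fault, frames {B,V}
pos 3: L: fault, frames {B,V,L}
pos 4: B: hit
pos 5: L: hit
pos 6: V: hit
pos 7: B: hit
pos 8: Y: fault, frames {B,V,L,Y}
pos 9: V: hit
pos 10: E: fault, evict Y, frames {B,V,L,E}
At position 10, page Y is evicted.

Y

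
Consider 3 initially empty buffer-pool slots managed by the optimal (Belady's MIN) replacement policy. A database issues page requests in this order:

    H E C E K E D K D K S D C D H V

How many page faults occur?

H -> fault, frames (H)
E -> fault, frames (H E)
C -> fault, frames (H E C)
E -> hit
K -> fault, evict H, frames (E C K)
E -> hit
D -> fault, evict E, frames (C K D)
K -> hit
D -> hit
K -> hit
S -> fault, evict K, frames (C D S)
D -> hit
C -> hit
D -> hit
H -> fault, evict S, frames (C D H)
V -> fault, evict H, frames (C D V)
Page faults: 8.

8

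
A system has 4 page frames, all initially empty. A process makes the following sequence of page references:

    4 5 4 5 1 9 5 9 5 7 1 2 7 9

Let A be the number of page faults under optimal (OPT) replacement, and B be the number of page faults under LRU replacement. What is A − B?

Under OPT: F F . . F F . . . F . F . . → 6 faults.
Under LRU: F F . . F F . . . F . F . F → 7 faults.
A − B = 6 − 7 = -1.

-1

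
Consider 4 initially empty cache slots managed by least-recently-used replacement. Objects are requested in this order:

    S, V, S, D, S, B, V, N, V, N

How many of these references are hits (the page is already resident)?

5

S: miss, frames {S}
V: miss, frames {S,V}
S: hit
D: miss, frames {V,S,D}
S: hit
B: miss, frames {V,D,S,B}
V: hit
N: miss, evict D, frames {S,B,V,N}
V: hit
N: hit
Hits: 5.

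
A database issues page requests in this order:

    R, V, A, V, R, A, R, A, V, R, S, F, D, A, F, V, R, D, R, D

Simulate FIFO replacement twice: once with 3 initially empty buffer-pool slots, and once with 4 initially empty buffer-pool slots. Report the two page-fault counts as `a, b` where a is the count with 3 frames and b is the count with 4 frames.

3 frames: F F F . . . . . . . F F F F . F F F . . → 10 faults.
4 frames: F F F . . . . . . . F F F . . F F . . . → 8 faults.
8 < 10: adding a frame reduced faults, as is typical.

10, 8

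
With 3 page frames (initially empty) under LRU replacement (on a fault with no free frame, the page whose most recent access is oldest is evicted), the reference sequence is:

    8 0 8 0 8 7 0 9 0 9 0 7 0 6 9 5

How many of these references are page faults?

7

8 → miss, frames [8]
0 → miss, frames [8, 0]
8 → hit
0 → hit
8 → hit
7 → miss, frames [0, 8, 7]
0 → hit
9 → miss, evict 8, frames [7, 0, 9]
0 → hit
9 → hit
0 → hit
7 → hit
0 → hit
6 → miss, evict 9, frames [7, 0, 6]
9 → miss, evict 7, frames [0, 6, 9]
5 → miss, evict 0, frames [6, 9, 5]
Page faults: 7.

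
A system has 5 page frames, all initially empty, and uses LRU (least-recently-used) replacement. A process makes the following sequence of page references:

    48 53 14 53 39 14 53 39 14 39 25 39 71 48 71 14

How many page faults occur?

48 -> miss, frames (48)
53 -> miss, frames (48 53)
14 -> miss, frames (48 53 14)
53 -> hit
39 -> miss, frames (48 14 53 39)
14 -> hit
53 -> hit
39 -> hit
14 -> hit
39 -> hit
25 -> miss, frames (48 53 14 39 25)
39 -> hit
71 -> miss, evict 48, frames (53 14 25 39 71)
48 -> miss, evict 53, frames (14 25 39 71 48)
71 -> hit
14 -> hit
Page faults: 7.

7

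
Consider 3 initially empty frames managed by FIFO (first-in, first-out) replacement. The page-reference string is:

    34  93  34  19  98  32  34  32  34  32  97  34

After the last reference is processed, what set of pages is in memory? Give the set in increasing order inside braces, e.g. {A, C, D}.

{32, 34, 97}

34 -> fault, frames {34}
93 -> fault, frames {34,93}
34 -> hit
19 -> fault, frames {34,93,19}
98 -> fault, evict 34, frames {93,19,98}
32 -> fault, evict 93, frames {19,98,32}
34 -> fault, evict 19, frames {98,32,34}
32 -> hit
34 -> hit
32 -> hit
97 -> fault, evict 98, frames {32,34,97}
34 -> hit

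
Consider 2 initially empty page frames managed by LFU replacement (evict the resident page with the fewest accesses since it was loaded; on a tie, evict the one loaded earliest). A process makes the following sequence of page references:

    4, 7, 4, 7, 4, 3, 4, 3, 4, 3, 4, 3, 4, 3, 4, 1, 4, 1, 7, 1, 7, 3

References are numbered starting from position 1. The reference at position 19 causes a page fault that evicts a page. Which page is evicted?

pos 1: 4: fault, frames {4}
pos 2: 7: fault, frames {4,7}
pos 3: 4: hit
pos 4: 7: hit
pos 5: 4: hit
pos 6: 3: fault, evict 7, frames {4,3}
pos 7: 4: hit
pos 8: 3: hit
pos 9: 4: hit
pos 10: 3: hit
pos 11: 4: hit
pos 12: 3: hit
pos 13: 4: hit
pos 14: 3: hit
pos 15: 4: hit
pos 16: 1: fault, evict 3, frames {4,1}
pos 17: 4: hit
pos 18: 1: hit
pos 19: 7: fault, evict 1, frames {4,7}
At position 19, page 1 is evicted.

1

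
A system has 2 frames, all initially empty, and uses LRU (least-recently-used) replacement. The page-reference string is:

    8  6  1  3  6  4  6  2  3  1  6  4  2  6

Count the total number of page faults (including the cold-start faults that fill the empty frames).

8 → fault, frames (8)
6 → fault, frames (8 6)
1 → fault, evict 8, frames (6 1)
3 → fault, evict 6, frames (1 3)
6 → fault, evict 1, frames (3 6)
4 → fault, evict 3, frames (6 4)
6 → hit
2 → fault, evict 4, frames (6 2)
3 → fault, evict 6, frames (2 3)
1 → fault, evict 2, frames (3 1)
6 → fault, evict 3, frames (1 6)
4 → fault, evict 1, frames (6 4)
2 → fault, evict 6, frames (4 2)
6 → fault, evict 4, frames (2 6)
Page faults: 13.

13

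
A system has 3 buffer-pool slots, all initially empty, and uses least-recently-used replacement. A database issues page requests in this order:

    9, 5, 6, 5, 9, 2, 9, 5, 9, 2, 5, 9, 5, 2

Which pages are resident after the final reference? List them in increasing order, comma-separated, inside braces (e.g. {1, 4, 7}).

9 → miss, frames (9)
5 → miss, frames (9 5)
6 → miss, frames (9 5 6)
5 → hit
9 → hit
2 → miss, evict 6, frames (5 9 2)
9 → hit
5 → hit
9 → hit
2 → hit
5 → hit
9 → hit
5 → hit
2 → hit

{2, 5, 9}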